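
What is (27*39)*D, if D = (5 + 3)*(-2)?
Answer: -16848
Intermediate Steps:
D = -16 (D = 8*(-2) = -16)
(27*39)*D = (27*39)*(-16) = 1053*(-16) = -16848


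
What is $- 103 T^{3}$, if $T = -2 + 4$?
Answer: $-824$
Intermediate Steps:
$T = 2$
$- 103 T^{3} = - 103 \cdot 2^{3} = \left(-103\right) 8 = -824$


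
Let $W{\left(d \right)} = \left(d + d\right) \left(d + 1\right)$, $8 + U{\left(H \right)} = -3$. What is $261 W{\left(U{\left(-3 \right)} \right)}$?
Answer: $57420$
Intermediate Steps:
$U{\left(H \right)} = -11$ ($U{\left(H \right)} = -8 - 3 = -11$)
$W{\left(d \right)} = 2 d \left(1 + d\right)$
$261 W{\left(U{\left(-3 \right)} \right)} = 261 \cdot 2 \left(-11\right) \left(1 - 11\right) = 261 \cdot 2 \left(-11\right) \left(-10\right) = 261 \cdot 220 = 57420$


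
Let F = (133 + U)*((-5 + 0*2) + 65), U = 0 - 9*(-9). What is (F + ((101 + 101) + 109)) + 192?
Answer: 13343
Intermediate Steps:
U = 81 (U = 0 - 1*(-81) = 0 + 81 = 81)
F = 12840 (F = (133 + 81)*((-5 + 0*2) + 65) = 214*((-5 + 0) + 65) = 214*(-5 + 65) = 214*60 = 12840)
(F + ((101 + 101) + 109)) + 192 = (12840 + ((101 + 101) + 109)) + 192 = (12840 + (202 + 109)) + 192 = (12840 + 311) + 192 = 13151 + 192 = 13343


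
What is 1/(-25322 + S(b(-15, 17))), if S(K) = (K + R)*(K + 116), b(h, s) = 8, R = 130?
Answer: -1/8210 ≈ -0.00012180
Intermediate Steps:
S(K) = (116 + K)*(130 + K) (S(K) = (K + 130)*(K + 116) = (130 + K)*(116 + K) = (116 + K)*(130 + K))
1/(-25322 + S(b(-15, 17))) = 1/(-25322 + (15080 + 8**2 + 246*8)) = 1/(-25322 + (15080 + 64 + 1968)) = 1/(-25322 + 17112) = 1/(-8210) = -1/8210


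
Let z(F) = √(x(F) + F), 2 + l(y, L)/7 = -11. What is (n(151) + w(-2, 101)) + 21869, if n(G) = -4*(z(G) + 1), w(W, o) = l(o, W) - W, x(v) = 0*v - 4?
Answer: 21776 - 28*√3 ≈ 21728.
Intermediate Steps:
l(y, L) = -91 (l(y, L) = -14 + 7*(-11) = -14 - 77 = -91)
x(v) = -4 (x(v) = 0 - 4 = -4)
z(F) = √(-4 + F)
w(W, o) = -91 - W
n(G) = -4 - 4*√(-4 + G) (n(G) = -4*(√(-4 + G) + 1) = -4*(1 + √(-4 + G)) = -4 - 4*√(-4 + G))
(n(151) + w(-2, 101)) + 21869 = ((-4 - 4*√(-4 + 151)) + (-91 - 1*(-2))) + 21869 = ((-4 - 28*√3) + (-91 + 2)) + 21869 = ((-4 - 28*√3) - 89) + 21869 = (-93 - 28*√3) + 21869 = 21776 - 28*√3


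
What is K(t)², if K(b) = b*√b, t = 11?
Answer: 1331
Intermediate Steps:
K(b) = b^(3/2)
K(t)² = (11^(3/2))² = (11*√11)² = 1331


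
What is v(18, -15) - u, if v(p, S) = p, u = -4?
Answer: 22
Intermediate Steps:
v(18, -15) - u = 18 - 1*(-4) = 18 + 4 = 22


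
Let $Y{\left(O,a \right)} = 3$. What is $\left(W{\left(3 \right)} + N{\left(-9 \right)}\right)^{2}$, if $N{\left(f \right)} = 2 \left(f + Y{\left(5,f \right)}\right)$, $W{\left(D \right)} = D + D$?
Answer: $36$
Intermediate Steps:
$W{\left(D \right)} = 2 D$
$N{\left(f \right)} = 6 + 2 f$ ($N{\left(f \right)} = 2 \left(f + 3\right) = 2 \left(3 + f\right) = 6 + 2 f$)
$\left(W{\left(3 \right)} + N{\left(-9 \right)}\right)^{2} = \left(2 \cdot 3 + \left(6 + 2 \left(-9\right)\right)\right)^{2} = \left(6 + \left(6 - 18\right)\right)^{2} = \left(6 - 12\right)^{2} = \left(-6\right)^{2} = 36$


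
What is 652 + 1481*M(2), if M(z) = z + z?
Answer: 6576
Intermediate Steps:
M(z) = 2*z
652 + 1481*M(2) = 652 + 1481*(2*2) = 652 + 1481*4 = 652 + 5924 = 6576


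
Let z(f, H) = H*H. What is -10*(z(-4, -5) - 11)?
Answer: -140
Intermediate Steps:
z(f, H) = H**2
-10*(z(-4, -5) - 11) = -10*((-5)**2 - 11) = -10*(25 - 11) = -10*14 = -140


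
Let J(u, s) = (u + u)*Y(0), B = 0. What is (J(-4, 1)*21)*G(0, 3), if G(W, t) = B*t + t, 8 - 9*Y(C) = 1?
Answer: -392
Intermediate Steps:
Y(C) = 7/9 (Y(C) = 8/9 - ⅑*1 = 8/9 - ⅑ = 7/9)
G(W, t) = t (G(W, t) = 0*t + t = 0 + t = t)
J(u, s) = 14*u/9 (J(u, s) = (u + u)*(7/9) = (2*u)*(7/9) = 14*u/9)
(J(-4, 1)*21)*G(0, 3) = (((14/9)*(-4))*21)*3 = -56/9*21*3 = -392/3*3 = -392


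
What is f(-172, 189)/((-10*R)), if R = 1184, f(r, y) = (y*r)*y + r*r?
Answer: 1528607/2960 ≈ 516.42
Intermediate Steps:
f(r, y) = r**2 + r*y**2 (f(r, y) = (r*y)*y + r**2 = r*y**2 + r**2 = r**2 + r*y**2)
f(-172, 189)/((-10*R)) = (-172*(-172 + 189**2))/((-10*1184)) = -172*(-172 + 35721)/(-11840) = -172*35549*(-1/11840) = -6114428*(-1/11840) = 1528607/2960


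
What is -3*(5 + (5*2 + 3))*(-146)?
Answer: 7884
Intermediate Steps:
-3*(5 + (5*2 + 3))*(-146) = -3*(5 + (10 + 3))*(-146) = -3*(5 + 13)*(-146) = -3*18*(-146) = -54*(-146) = 7884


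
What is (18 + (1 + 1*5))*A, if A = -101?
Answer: -2424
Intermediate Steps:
(18 + (1 + 1*5))*A = (18 + (1 + 1*5))*(-101) = (18 + (1 + 5))*(-101) = (18 + 6)*(-101) = 24*(-101) = -2424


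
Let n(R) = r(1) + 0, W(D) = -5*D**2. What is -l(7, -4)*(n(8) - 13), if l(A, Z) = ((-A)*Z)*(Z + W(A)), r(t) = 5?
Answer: -55776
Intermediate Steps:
l(A, Z) = -A*Z*(Z - 5*A**2) (l(A, Z) = ((-A)*Z)*(Z - 5*A**2) = (-A*Z)*(Z - 5*A**2) = -A*Z*(Z - 5*A**2))
n(R) = 5 (n(R) = 5 + 0 = 5)
-l(7, -4)*(n(8) - 13) = -7*(-4)*(-1*(-4) + 5*7**2)*(5 - 13) = -7*(-4)*(4 + 5*49)*(-8) = -7*(-4)*(4 + 245)*(-8) = -7*(-4)*249*(-8) = -(-6972)*(-8) = -1*55776 = -55776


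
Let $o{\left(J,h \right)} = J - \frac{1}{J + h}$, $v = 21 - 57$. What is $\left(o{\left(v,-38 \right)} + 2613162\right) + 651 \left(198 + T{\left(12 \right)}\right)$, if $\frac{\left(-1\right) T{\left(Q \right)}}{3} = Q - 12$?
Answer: $\frac{202909777}{74} \approx 2.742 \cdot 10^{6}$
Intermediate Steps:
$T{\left(Q \right)} = 36 - 3 Q$ ($T{\left(Q \right)} = - 3 \left(Q - 12\right) = - 3 \left(-12 + Q\right) = 36 - 3 Q$)
$v = -36$ ($v = 21 - 57 = -36$)
$\left(o{\left(v,-38 \right)} + 2613162\right) + 651 \left(198 + T{\left(12 \right)}\right) = \left(\frac{-1 + \left(-36\right)^{2} - -1368}{-36 - 38} + 2613162\right) + 651 \left(198 + \left(36 - 36\right)\right) = \left(\frac{-1 + 1296 + 1368}{-74} + 2613162\right) + 651 \left(198 + \left(36 - 36\right)\right) = \left(\left(- \frac{1}{74}\right) 2663 + 2613162\right) + 651 \left(198 + 0\right) = \left(- \frac{2663}{74} + 2613162\right) + 651 \cdot 198 = \frac{193371325}{74} + 128898 = \frac{202909777}{74}$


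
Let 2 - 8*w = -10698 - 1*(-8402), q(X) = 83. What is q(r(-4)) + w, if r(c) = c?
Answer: 1481/4 ≈ 370.25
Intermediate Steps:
w = 1149/4 (w = ¼ - (-10698 - 1*(-8402))/8 = ¼ - (-10698 + 8402)/8 = ¼ - ⅛*(-2296) = ¼ + 287 = 1149/4 ≈ 287.25)
q(r(-4)) + w = 83 + 1149/4 = 1481/4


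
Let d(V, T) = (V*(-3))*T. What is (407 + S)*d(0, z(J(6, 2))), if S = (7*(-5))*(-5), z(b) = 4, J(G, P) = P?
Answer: 0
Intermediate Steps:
d(V, T) = -3*T*V (d(V, T) = (-3*V)*T = -3*T*V)
S = 175 (S = -35*(-5) = 175)
(407 + S)*d(0, z(J(6, 2))) = (407 + 175)*(-3*4*0) = 582*0 = 0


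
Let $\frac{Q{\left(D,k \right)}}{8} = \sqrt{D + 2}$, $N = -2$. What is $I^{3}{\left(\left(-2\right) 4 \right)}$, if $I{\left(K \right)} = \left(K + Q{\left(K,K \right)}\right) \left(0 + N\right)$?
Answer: $-69632 + 12288 i \sqrt{6} \approx -69632.0 + 30099.0 i$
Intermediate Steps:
$Q{\left(D,k \right)} = 8 \sqrt{2 + D}$ ($Q{\left(D,k \right)} = 8 \sqrt{D + 2} = 8 \sqrt{2 + D}$)
$I{\left(K \right)} = - 16 \sqrt{2 + K} - 2 K$ ($I{\left(K \right)} = \left(K + 8 \sqrt{2 + K}\right) \left(0 - 2\right) = \left(K + 8 \sqrt{2 + K}\right) \left(-2\right) = - 16 \sqrt{2 + K} - 2 K$)
$I^{3}{\left(\left(-2\right) 4 \right)} = \left(- 16 \sqrt{2 - 8} - 2 \left(\left(-2\right) 4\right)\right)^{3} = \left(- 16 \sqrt{2 - 8} - -16\right)^{3} = \left(- 16 \sqrt{-6} + 16\right)^{3} = \left(- 16 i \sqrt{6} + 16\right)^{3} = \left(16 - 16 i \sqrt{6}\right)^{3}$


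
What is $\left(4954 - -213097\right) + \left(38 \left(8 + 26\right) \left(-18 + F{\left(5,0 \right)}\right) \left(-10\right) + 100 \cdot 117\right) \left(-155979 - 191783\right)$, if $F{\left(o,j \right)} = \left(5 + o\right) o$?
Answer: $139710123931$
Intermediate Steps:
$F{\left(o,j \right)} = o \left(5 + o\right)$
$\left(4954 - -213097\right) + \left(38 \left(8 + 26\right) \left(-18 + F{\left(5,0 \right)}\right) \left(-10\right) + 100 \cdot 117\right) \left(-155979 - 191783\right) = \left(4954 - -213097\right) + \left(38 \left(8 + 26\right) \left(-18 + 5 \left(5 + 5\right)\right) \left(-10\right) + 100 \cdot 117\right) \left(-155979 - 191783\right) = \left(4954 + 213097\right) + \left(38 \cdot 34 \left(-18 + 5 \cdot 10\right) \left(-10\right) + 11700\right) \left(-347762\right) = 218051 + \left(38 \cdot 34 \left(-18 + 50\right) \left(-10\right) + 11700\right) \left(-347762\right) = 218051 + \left(38 \cdot 34 \cdot 32 \left(-10\right) + 11700\right) \left(-347762\right) = 218051 + \left(38 \cdot 1088 \left(-10\right) + 11700\right) \left(-347762\right) = 218051 + \left(41344 \left(-10\right) + 11700\right) \left(-347762\right) = 218051 + \left(-413440 + 11700\right) \left(-347762\right) = 218051 - -139709905880 = 218051 + 139709905880 = 139710123931$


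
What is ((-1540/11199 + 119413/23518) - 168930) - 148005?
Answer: -83472431330203/263378082 ≈ -3.1693e+5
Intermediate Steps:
((-1540/11199 + 119413/23518) - 168930) - 148005 = (1301088467/263378082 - 168930) - 148005 = -44491158303793/263378082 - 148005 = -83472431330203/263378082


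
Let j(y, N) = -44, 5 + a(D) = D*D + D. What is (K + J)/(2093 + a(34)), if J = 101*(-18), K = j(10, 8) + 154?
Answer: -854/1639 ≈ -0.52105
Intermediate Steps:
a(D) = -5 + D + D**2 (a(D) = -5 + (D*D + D) = -5 + (D**2 + D) = -5 + (D + D**2) = -5 + D + D**2)
K = 110 (K = -44 + 154 = 110)
J = -1818
(K + J)/(2093 + a(34)) = (110 - 1818)/(2093 + (-5 + 34 + 34**2)) = -1708/(2093 + (-5 + 34 + 1156)) = -1708/(2093 + 1185) = -1708/3278 = -1708*1/3278 = -854/1639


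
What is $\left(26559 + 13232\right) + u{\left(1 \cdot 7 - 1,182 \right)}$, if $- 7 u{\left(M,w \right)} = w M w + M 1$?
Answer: $\frac{79787}{7} \approx 11398.0$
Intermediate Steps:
$u{\left(M,w \right)} = - \frac{M}{7} - \frac{M w^{2}}{7}$ ($u{\left(M,w \right)} = - \frac{w M w + M 1}{7} = - \frac{M w w + M}{7} = - \frac{M w^{2} + M}{7} = - \frac{M + M w^{2}}{7} = - \frac{M}{7} - \frac{M w^{2}}{7}$)
$\left(26559 + 13232\right) + u{\left(1 \cdot 7 - 1,182 \right)} = \left(26559 + 13232\right) - \frac{\left(1 \cdot 7 - 1\right) \left(1 + 182^{2}\right)}{7} = 39791 - \frac{\left(7 - 1\right) \left(1 + 33124\right)}{7} = 39791 - \frac{6}{7} \cdot 33125 = 39791 - \frac{198750}{7} = \frac{79787}{7}$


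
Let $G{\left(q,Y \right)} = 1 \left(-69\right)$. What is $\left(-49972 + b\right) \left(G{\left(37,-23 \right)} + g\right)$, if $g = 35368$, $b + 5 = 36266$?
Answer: $-483984589$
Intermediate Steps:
$b = 36261$ ($b = -5 + 36266 = 36261$)
$G{\left(q,Y \right)} = -69$
$\left(-49972 + b\right) \left(G{\left(37,-23 \right)} + g\right) = \left(-49972 + 36261\right) \left(-69 + 35368\right) = \left(-13711\right) 35299 = -483984589$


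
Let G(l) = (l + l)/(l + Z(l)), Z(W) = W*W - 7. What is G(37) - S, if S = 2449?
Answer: -3426077/1399 ≈ -2448.9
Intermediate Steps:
Z(W) = -7 + W² (Z(W) = W² - 7 = -7 + W²)
G(l) = 2*l/(-7 + l + l²) (G(l) = (l + l)/(l + (-7 + l²)) = (2*l)/(-7 + l + l²) = 2*l/(-7 + l + l²))
G(37) - S = 2*37/(-7 + 37 + 37²) - 1*2449 = 2*37/(-7 + 37 + 1369) - 2449 = 2*37/1399 - 2449 = 2*37*(1/1399) - 2449 = 74/1399 - 2449 = -3426077/1399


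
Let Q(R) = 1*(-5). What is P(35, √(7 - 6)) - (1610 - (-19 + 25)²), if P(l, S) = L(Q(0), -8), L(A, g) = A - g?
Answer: -1571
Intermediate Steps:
Q(R) = -5
P(l, S) = 3 (P(l, S) = -5 - 1*(-8) = -5 + 8 = 3)
P(35, √(7 - 6)) - (1610 - (-19 + 25)²) = 3 - (1610 - (-19 + 25)²) = 3 - (1610 - 1*6²) = 3 - (1610 - 1*36) = 3 - (1610 - 36) = 3 - 1*1574 = 3 - 1574 = -1571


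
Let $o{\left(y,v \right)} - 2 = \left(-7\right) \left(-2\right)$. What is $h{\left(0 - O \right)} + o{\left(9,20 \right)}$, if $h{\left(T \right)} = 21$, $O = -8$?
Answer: $37$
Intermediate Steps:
$o{\left(y,v \right)} = 16$ ($o{\left(y,v \right)} = 2 - -14 = 2 + 14 = 16$)
$h{\left(0 - O \right)} + o{\left(9,20 \right)} = 21 + 16 = 37$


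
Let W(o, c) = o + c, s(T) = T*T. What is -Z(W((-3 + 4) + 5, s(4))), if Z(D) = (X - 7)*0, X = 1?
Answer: 0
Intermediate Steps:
s(T) = T²
W(o, c) = c + o
Z(D) = 0 (Z(D) = (1 - 7)*0 = -6*0 = 0)
-Z(W((-3 + 4) + 5, s(4))) = -1*0 = 0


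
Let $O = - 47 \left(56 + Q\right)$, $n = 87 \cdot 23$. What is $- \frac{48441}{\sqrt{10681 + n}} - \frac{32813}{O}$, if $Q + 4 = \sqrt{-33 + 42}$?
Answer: $\frac{2983}{235} - \frac{48441 \sqrt{12682}}{12682} \approx -417.46$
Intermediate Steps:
$Q = -1$ ($Q = -4 + \sqrt{-33 + 42} = -4 + \sqrt{9} = -4 + 3 = -1$)
$n = 2001$
$O = -2585$ ($O = - 47 \left(56 - 1\right) = \left(-47\right) 55 = -2585$)
$- \frac{48441}{\sqrt{10681 + n}} - \frac{32813}{O} = - \frac{48441}{\sqrt{10681 + 2001}} - \frac{32813}{-2585} = - \frac{48441}{\sqrt{12682}} - - \frac{2983}{235} = - 48441 \frac{\sqrt{12682}}{12682} + \frac{2983}{235} = - \frac{48441 \sqrt{12682}}{12682} + \frac{2983}{235} = \frac{2983}{235} - \frac{48441 \sqrt{12682}}{12682}$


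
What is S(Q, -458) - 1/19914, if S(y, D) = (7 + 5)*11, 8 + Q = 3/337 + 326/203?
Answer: 2628647/19914 ≈ 132.00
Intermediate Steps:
Q = -436817/68411 (Q = -8 + (3/337 + 326/203) = -8 + 110471/68411 = -436817/68411 ≈ -6.3852)
S(y, D) = 132 (S(y, D) = 12*11 = 132)
S(Q, -458) - 1/19914 = 132 - 1/19914 = 2628647/19914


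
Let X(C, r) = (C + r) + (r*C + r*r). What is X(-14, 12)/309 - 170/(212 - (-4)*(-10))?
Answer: -28501/26574 ≈ -1.0725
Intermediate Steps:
X(C, r) = C + r + r**2 + C*r (X(C, r) = (C + r) + (C*r + r**2) = (C + r) + (r**2 + C*r) = C + r + r**2 + C*r)
X(-14, 12)/309 - 170/(212 - (-4)*(-10)) = (-14 + 12 + 12**2 - 14*12)/309 - 170/(212 - (-4)*(-10)) = (-14 + 12 + 144 - 168)*(1/309) - 170/(212 - 1*40) = -26*1/309 - 170/(212 - 40) = -26/309 - 170/172 = -26/309 - 170*1/172 = -26/309 - 85/86 = -28501/26574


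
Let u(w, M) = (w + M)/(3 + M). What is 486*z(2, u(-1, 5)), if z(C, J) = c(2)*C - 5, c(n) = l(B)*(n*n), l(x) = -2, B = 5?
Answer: -10206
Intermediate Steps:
u(w, M) = (M + w)/(3 + M)
c(n) = -2*n**2 (c(n) = -2*n*n = -2*n**2)
z(C, J) = -5 - 8*C (z(C, J) = (-2*2**2)*C - 5 = (-2*4)*C - 5 = -8*C - 5 = -5 - 8*C)
486*z(2, u(-1, 5)) = 486*(-5 - 8*2) = 486*(-5 - 16) = 486*(-21) = -10206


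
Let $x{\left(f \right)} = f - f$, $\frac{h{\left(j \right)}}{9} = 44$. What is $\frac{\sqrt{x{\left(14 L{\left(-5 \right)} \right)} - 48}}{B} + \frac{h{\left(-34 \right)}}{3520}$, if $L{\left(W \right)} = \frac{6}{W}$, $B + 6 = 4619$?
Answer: $\frac{9}{80} + \frac{4 i \sqrt{3}}{4613} \approx 0.1125 + 0.0015019 i$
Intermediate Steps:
$B = 4613$ ($B = -6 + 4619 = 4613$)
$h{\left(j \right)} = 396$ ($h{\left(j \right)} = 9 \cdot 44 = 396$)
$x{\left(f \right)} = 0$
$\frac{\sqrt{x{\left(14 L{\left(-5 \right)} \right)} - 48}}{B} + \frac{h{\left(-34 \right)}}{3520} = \frac{\sqrt{0 - 48}}{4613} + \frac{396}{3520} = \sqrt{-48} \cdot \frac{1}{4613} + 396 \cdot \frac{1}{3520} = 4 i \sqrt{3} \cdot \frac{1}{4613} + \frac{9}{80} = \frac{4 i \sqrt{3}}{4613} + \frac{9}{80} = \frac{9}{80} + \frac{4 i \sqrt{3}}{4613}$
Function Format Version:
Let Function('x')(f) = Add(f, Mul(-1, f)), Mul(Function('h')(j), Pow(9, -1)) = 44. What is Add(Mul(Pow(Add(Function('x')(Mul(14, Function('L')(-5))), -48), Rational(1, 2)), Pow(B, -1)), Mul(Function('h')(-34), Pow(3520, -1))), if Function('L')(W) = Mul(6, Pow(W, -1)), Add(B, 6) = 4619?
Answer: Add(Rational(9, 80), Mul(Rational(4, 4613), I, Pow(3, Rational(1, 2)))) ≈ Add(0.11250, Mul(0.0015019, I))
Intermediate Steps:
B = 4613 (B = Add(-6, 4619) = 4613)
Function('h')(j) = 396 (Function('h')(j) = Mul(9, 44) = 396)
Function('x')(f) = 0
Add(Mul(Pow(Add(Function('x')(Mul(14, Function('L')(-5))), -48), Rational(1, 2)), Pow(B, -1)), Mul(Function('h')(-34), Pow(3520, -1))) = Add(Mul(Pow(Add(0, -48), Rational(1, 2)), Pow(4613, -1)), Mul(396, Pow(3520, -1))) = Add(Mul(Pow(-48, Rational(1, 2)), Rational(1, 4613)), Mul(396, Rational(1, 3520))) = Add(Mul(Mul(4, I, Pow(3, Rational(1, 2))), Rational(1, 4613)), Rational(9, 80)) = Add(Mul(Rational(4, 4613), I, Pow(3, Rational(1, 2))), Rational(9, 80)) = Add(Rational(9, 80), Mul(Rational(4, 4613), I, Pow(3, Rational(1, 2))))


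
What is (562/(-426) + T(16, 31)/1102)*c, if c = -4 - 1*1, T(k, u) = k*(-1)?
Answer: 782675/117363 ≈ 6.6688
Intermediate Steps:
T(k, u) = -k
c = -5 (c = -4 - 1 = -5)
(562/(-426) + T(16, 31)/1102)*c = (562/(-426) - 1*16/1102)*(-5) = (562*(-1/426) - 16*1/1102)*(-5) = (-281/213 - 8/551)*(-5) = -156535/117363*(-5) = 782675/117363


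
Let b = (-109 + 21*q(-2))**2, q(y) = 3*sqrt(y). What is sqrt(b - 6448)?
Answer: sqrt(-2505 - 13734*I*sqrt(2)) ≈ 92.409 - 105.09*I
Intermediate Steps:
b = (-109 + 63*I*sqrt(2))**2 (b = (-109 + 21*(3*sqrt(-2)))**2 = (-109 + 21*(3*(I*sqrt(2))))**2 = (-109 + 21*(3*I*sqrt(2)))**2 = (-109 + 63*I*sqrt(2))**2 ≈ 3943.0 - 19423.0*I)
sqrt(b - 6448) = sqrt((3943 - 13734*I*sqrt(2)) - 6448) = sqrt(-2505 - 13734*I*sqrt(2))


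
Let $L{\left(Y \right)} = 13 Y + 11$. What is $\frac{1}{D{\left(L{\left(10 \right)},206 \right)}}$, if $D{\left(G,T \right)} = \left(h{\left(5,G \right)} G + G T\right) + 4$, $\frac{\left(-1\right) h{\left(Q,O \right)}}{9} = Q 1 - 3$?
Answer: $\frac{1}{26512} \approx 3.7719 \cdot 10^{-5}$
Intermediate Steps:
$h{\left(Q,O \right)} = 27 - 9 Q$ ($h{\left(Q,O \right)} = - 9 \left(Q 1 - 3\right) = - 9 \left(Q - 3\right) = - 9 \left(-3 + Q\right) = 27 - 9 Q$)
$L{\left(Y \right)} = 11 + 13 Y$
$D{\left(G,T \right)} = 4 - 18 G + G T$ ($D{\left(G,T \right)} = \left(\left(27 - 45\right) G + G T\right) + 4 = \left(- 18 G + G T\right) + 4 = 4 - 18 G + G T$)
$\frac{1}{D{\left(L{\left(10 \right)},206 \right)}} = \frac{1}{4 - 18 \left(11 + 13 \cdot 10\right) + \left(11 + 13 \cdot 10\right) 206} = \frac{1}{4 - 18 \left(11 + 130\right) + \left(11 + 130\right) 206} = \frac{1}{4 - 2538 + 141 \cdot 206} = \frac{1}{4 - 2538 + 29046} = \frac{1}{26512}$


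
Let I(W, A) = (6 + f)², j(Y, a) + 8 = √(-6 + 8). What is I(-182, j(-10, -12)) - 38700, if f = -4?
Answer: -38696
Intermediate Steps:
j(Y, a) = -8 + √2 (j(Y, a) = -8 + √(-6 + 8) = -8 + √2)
I(W, A) = 4 (I(W, A) = (6 - 4)² = 2² = 4)
I(-182, j(-10, -12)) - 38700 = 4 - 38700 = -38696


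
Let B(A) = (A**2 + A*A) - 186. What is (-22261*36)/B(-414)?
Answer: -133566/57101 ≈ -2.3391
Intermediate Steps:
B(A) = -186 + 2*A**2 (B(A) = (A**2 + A**2) - 186 = 2*A**2 - 186 = -186 + 2*A**2)
(-22261*36)/B(-414) = (-22261*36)/(-186 + 2*(-414)**2) = -801396/(-186 + 2*171396) = -801396/(-186 + 342792) = -801396/342606 = -801396*1/342606 = -133566/57101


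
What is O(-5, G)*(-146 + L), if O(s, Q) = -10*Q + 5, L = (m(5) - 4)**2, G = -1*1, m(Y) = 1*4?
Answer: -2190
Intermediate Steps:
m(Y) = 4
G = -1
L = 0 (L = (4 - 4)**2 = 0**2 = 0)
O(s, Q) = 5 - 10*Q
O(-5, G)*(-146 + L) = (5 - 10*(-1))*(-146 + 0) = (5 + 10)*(-146) = 15*(-146) = -2190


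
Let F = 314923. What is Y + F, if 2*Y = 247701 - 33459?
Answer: 422044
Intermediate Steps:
Y = 107121 (Y = (247701 - 33459)/2 = (1/2)*214242 = 107121)
Y + F = 107121 + 314923 = 422044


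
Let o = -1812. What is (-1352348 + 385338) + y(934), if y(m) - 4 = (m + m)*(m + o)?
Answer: -2607110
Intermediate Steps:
y(m) = 4 + 2*m*(-1812 + m) (y(m) = 4 + (m + m)*(m - 1812) = 4 + (2*m)*(-1812 + m) = 4 + 2*m*(-1812 + m))
(-1352348 + 385338) + y(934) = (-1352348 + 385338) + (4 - 3624*934 + 2*934²) = -967010 + (4 - 3384816 + 2*872356) = -967010 + (4 - 3384816 + 1744712) = -967010 - 1640100 = -2607110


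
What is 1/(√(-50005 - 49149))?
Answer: -I*√99154/99154 ≈ -0.0031757*I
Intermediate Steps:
1/(√(-50005 - 49149)) = 1/(√(-99154)) = 1/(I*√99154) = -I*√99154/99154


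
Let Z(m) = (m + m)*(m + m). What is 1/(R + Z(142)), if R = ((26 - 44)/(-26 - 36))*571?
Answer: 31/2505475 ≈ 1.2373e-5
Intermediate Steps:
Z(m) = 4*m**2 (Z(m) = (2*m)*(2*m) = 4*m**2)
R = 5139/31 (R = -18/(-62)*571 = -18*(-1/62)*571 = (9/31)*571 = 5139/31 ≈ 165.77)
1/(R + Z(142)) = 1/(5139/31 + 4*142**2) = 1/(5139/31 + 4*20164) = 1/(5139/31 + 80656) = 1/(2505475/31) = 31/2505475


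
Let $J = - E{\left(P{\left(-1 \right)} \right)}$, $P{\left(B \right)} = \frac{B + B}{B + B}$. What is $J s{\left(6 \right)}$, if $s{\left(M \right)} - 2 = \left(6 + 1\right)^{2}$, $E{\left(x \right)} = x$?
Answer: $-51$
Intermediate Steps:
$P{\left(B \right)} = 1$ ($P{\left(B \right)} = \frac{2 B}{2 B} = 2 B \frac{1}{2 B} = 1$)
$J = -1$ ($J = \left(-1\right) 1 = -1$)
$s{\left(M \right)} = 51$ ($s{\left(M \right)} = 2 + \left(6 + 1\right)^{2} = 2 + 7^{2} = 2 + 49 = 51$)
$J s{\left(6 \right)} = \left(-1\right) 51 = -51$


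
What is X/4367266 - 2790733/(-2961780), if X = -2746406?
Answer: 2026811491649/6467440546740 ≈ 0.31339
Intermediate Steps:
X/4367266 - 2790733/(-2961780) = -2746406/4367266 - 2790733/(-2961780) = -2746406*1/4367266 - 2790733*(-1/2961780) = -1373203/2183633 + 2790733/2961780 = 2026811491649/6467440546740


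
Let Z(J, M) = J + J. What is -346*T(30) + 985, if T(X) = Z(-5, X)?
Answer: 4445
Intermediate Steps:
Z(J, M) = 2*J
T(X) = -10 (T(X) = 2*(-5) = -10)
-346*T(30) + 985 = -346*(-10) + 985 = 3460 + 985 = 4445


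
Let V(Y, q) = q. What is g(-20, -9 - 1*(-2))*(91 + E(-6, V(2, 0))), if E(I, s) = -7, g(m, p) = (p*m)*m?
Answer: -235200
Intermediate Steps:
g(m, p) = p*m² (g(m, p) = (m*p)*m = p*m²)
g(-20, -9 - 1*(-2))*(91 + E(-6, V(2, 0))) = ((-9 - 1*(-2))*(-20)²)*(91 - 7) = ((-9 + 2)*400)*84 = -7*400*84 = -2800*84 = -235200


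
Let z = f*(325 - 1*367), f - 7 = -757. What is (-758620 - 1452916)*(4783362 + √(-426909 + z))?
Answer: -10578577264032 - 2211536*I*√395409 ≈ -1.0579e+13 - 1.3906e+9*I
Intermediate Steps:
f = -750 (f = 7 - 757 = -750)
z = 31500 (z = -750*(325 - 1*367) = -750*(325 - 367) = -750*(-42) = 31500)
(-758620 - 1452916)*(4783362 + √(-426909 + z)) = (-758620 - 1452916)*(4783362 + √(-426909 + 31500)) = -2211536*(4783362 + √(-395409)) = -2211536*(4783362 + I*√395409) = -10578577264032 - 2211536*I*√395409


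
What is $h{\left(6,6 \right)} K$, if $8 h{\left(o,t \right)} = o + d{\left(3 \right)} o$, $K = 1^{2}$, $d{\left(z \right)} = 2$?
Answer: $\frac{9}{4} \approx 2.25$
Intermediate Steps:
$K = 1$
$h{\left(o,t \right)} = \frac{3 o}{8}$ ($h{\left(o,t \right)} = \frac{o + 2 o}{8} = \frac{3 o}{8}$)
$h{\left(6,6 \right)} K = \frac{3}{8} \cdot 6 \cdot 1 = \frac{9}{4} \cdot 1 = \frac{9}{4}$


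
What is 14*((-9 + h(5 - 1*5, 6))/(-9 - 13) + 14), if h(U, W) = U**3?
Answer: 2219/11 ≈ 201.73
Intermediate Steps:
14*((-9 + h(5 - 1*5, 6))/(-9 - 13) + 14) = 14*((-9 + (5 - 1*5)**3)/(-9 - 13) + 14) = 14*((-9 + (5 - 5)**3)/(-22) + 14) = 14*((-9 + 0**3)*(-1/22) + 14) = 14*((-9 + 0)*(-1/22) + 14) = 14*(-9*(-1/22) + 14) = 14*(9/22 + 14) = 14*(317/22) = 2219/11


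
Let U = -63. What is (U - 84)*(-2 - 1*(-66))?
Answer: -9408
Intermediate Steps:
(U - 84)*(-2 - 1*(-66)) = (-63 - 84)*(-2 - 1*(-66)) = -147*(-2 + 66) = -147*64 = -9408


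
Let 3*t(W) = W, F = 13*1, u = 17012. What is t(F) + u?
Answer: 51049/3 ≈ 17016.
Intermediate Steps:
F = 13
t(W) = W/3
t(F) + u = (⅓)*13 + 17012 = 13/3 + 17012 = 51049/3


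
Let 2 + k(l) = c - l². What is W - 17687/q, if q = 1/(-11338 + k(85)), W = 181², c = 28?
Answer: 327896680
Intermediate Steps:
k(l) = 26 - l² (k(l) = -2 + (28 - l²) = 26 - l²)
W = 32761
q = -1/18537 (q = 1/(-11338 + (26 - 1*85²)) = 1/(-11338 + (26 - 1*7225)) = 1/(-11338 + (26 - 7225)) = 1/(-11338 - 7199) = 1/(-18537) = -1/18537 ≈ -5.3946e-5)
W - 17687/q = 32761 - 17687/(-1/18537) = 32761 - 17687*(-18537) = 32761 + 327863919 = 327896680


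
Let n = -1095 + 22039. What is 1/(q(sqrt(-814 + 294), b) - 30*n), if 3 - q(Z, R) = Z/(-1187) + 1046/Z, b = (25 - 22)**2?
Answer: -115086292772490/72310674601649365051 - 737199407*I*sqrt(130)/72310674601649365051 ≈ -1.5916e-6 - 1.1624e-10*I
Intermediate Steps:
n = 20944
b = 9 (b = 3**2 = 9)
q(Z, R) = 3 - 1046/Z + Z/1187 (q(Z, R) = 3 - (Z/(-1187) + 1046/Z) = 3 - (Z*(-1/1187) + 1046/Z) = 3 - (-Z/1187 + 1046/Z) = 3 - (1046/Z - Z/1187) = 3 + (-1046/Z + Z/1187) = 3 - 1046/Z + Z/1187)
1/(q(sqrt(-814 + 294), b) - 30*n) = 1/((3 - 1046/sqrt(-814 + 294) + sqrt(-814 + 294)/1187) - 30*20944) = 1/((3 - 1046*(-I*sqrt(130)/260) + sqrt(-520)/1187) - 628320) = 1/((3 - 1046*(-I*sqrt(130)/260) + (2*I*sqrt(130))/1187) - 628320) = 1/((3 - (-523)*I*sqrt(130)/130 + 2*I*sqrt(130)/1187) - 628320) = 1/((3 + 523*I*sqrt(130)/130 + 2*I*sqrt(130)/1187) - 628320) = 1/((3 + 621061*I*sqrt(130)/154310) - 628320) = 1/(-628317 + 621061*I*sqrt(130)/154310)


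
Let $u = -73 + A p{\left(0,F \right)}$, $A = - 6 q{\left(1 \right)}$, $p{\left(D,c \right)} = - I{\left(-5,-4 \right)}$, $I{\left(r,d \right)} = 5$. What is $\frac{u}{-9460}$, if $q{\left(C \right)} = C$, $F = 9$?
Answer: $\frac{1}{220} \approx 0.0045455$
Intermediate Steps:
$p{\left(D,c \right)} = -5$ ($p{\left(D,c \right)} = \left(-1\right) 5 = -5$)
$A = -6$ ($A = \left(-6\right) 1 = -6$)
$u = -43$ ($u = -73 - -30 = -73 + 30 = -43$)
$\frac{u}{-9460} = - \frac{43}{-9460} = \left(-43\right) \left(- \frac{1}{9460}\right) = \frac{1}{220}$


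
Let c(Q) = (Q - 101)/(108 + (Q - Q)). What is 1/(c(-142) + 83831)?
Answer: 4/335315 ≈ 1.1929e-5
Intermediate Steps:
c(Q) = -101/108 + Q/108 (c(Q) = (-101 + Q)/(108 + 0) = (-101 + Q)/108 = (-101 + Q)*(1/108) = -101/108 + Q/108)
1/(c(-142) + 83831) = 1/((-101/108 + (1/108)*(-142)) + 83831) = 1/((-101/108 - 71/54) + 83831) = 1/(-9/4 + 83831) = 1/(335315/4) = 4/335315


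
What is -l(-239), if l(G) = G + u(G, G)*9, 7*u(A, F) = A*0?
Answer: 239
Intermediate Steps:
u(A, F) = 0 (u(A, F) = (A*0)/7 = (⅐)*0 = 0)
l(G) = G (l(G) = G + 0*9 = G + 0 = G)
-l(-239) = -1*(-239) = 239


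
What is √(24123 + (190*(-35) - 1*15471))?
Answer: √2002 ≈ 44.744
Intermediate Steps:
√(24123 + (190*(-35) - 1*15471)) = √(24123 + (-6650 - 15471)) = √(24123 - 22121) = √2002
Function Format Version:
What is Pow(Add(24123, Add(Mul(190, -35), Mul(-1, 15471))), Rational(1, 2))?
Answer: Pow(2002, Rational(1, 2)) ≈ 44.744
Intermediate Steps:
Pow(Add(24123, Add(Mul(190, -35), Mul(-1, 15471))), Rational(1, 2)) = Pow(Add(24123, Add(-6650, -15471)), Rational(1, 2)) = Pow(Add(24123, -22121), Rational(1, 2)) = Pow(2002, Rational(1, 2))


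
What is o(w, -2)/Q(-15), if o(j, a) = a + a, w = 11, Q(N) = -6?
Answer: ⅔ ≈ 0.66667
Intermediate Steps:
o(j, a) = 2*a
o(w, -2)/Q(-15) = (2*(-2))/(-6) = -4*(-⅙) = ⅔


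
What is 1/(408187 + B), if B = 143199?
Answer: 1/551386 ≈ 1.8136e-6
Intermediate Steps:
1/(408187 + B) = 1/(408187 + 143199) = 1/551386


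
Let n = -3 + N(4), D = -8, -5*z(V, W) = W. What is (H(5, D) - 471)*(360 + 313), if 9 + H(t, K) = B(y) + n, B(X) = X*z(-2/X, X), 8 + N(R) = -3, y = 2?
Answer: -1665002/5 ≈ -3.3300e+5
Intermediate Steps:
z(V, W) = -W/5
N(R) = -11 (N(R) = -8 - 3 = -11)
n = -14 (n = -3 - 11 = -14)
B(X) = -X**2/5 (B(X) = X*(-X/5) = -X**2/5)
H(t, K) = -119/5 (H(t, K) = -9 + (-1/5*2**2 - 14) = -9 + (-1/5*4 - 14) = -9 + (-4/5 - 14) = -9 - 74/5 = -119/5)
(H(5, D) - 471)*(360 + 313) = (-119/5 - 471)*(360 + 313) = -2474/5*673 = -1665002/5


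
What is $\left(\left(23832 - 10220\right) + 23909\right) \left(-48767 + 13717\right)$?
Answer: $-1315111050$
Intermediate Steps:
$\left(\left(23832 - 10220\right) + 23909\right) \left(-48767 + 13717\right) = \left(13612 + 23909\right) \left(-35050\right) = 37521 \left(-35050\right) = -1315111050$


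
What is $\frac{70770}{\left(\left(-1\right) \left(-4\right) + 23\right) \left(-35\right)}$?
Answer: $- \frac{674}{9} \approx -74.889$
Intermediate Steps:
$\frac{70770}{\left(\left(-1\right) \left(-4\right) + 23\right) \left(-35\right)} = \frac{70770}{\left(4 + 23\right) \left(-35\right)} = \frac{70770}{27 \left(-35\right)} = \frac{70770}{-945} = 70770 \left(- \frac{1}{945}\right) = - \frac{674}{9}$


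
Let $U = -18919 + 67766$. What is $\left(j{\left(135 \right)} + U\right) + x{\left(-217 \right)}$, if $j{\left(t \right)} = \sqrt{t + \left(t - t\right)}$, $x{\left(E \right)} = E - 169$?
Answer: $48461 + 3 \sqrt{15} \approx 48473.0$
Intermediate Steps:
$x{\left(E \right)} = -169 + E$
$j{\left(t \right)} = \sqrt{t}$ ($j{\left(t \right)} = \sqrt{t + 0} = \sqrt{t}$)
$U = 48847$
$\left(j{\left(135 \right)} + U\right) + x{\left(-217 \right)} = \left(\sqrt{135} + 48847\right) - 386 = \left(3 \sqrt{15} + 48847\right) - 386 = \left(48847 + 3 \sqrt{15}\right) - 386 = 48461 + 3 \sqrt{15}$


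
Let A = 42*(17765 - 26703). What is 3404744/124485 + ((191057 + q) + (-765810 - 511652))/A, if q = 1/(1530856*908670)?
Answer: 131070407689561578575333/4333670981156885014080 ≈ 30.245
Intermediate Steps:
q = 1/1391042921520 (q = (1/1530856)*(1/908670) = 1/1391042921520 ≈ 7.1889e-13)
A = -375396 (A = 42*(-8938) = -375396)
3404744/124485 + ((191057 + q) + (-765810 - 511652))/A = 3404744/124485 + ((191057 + 1/1391042921520) + (-765810 - 511652))/(-375396) = 3404744*(1/124485) + (265768487456846641/1391042921520 - 1277462)*(-1/375396) = 3404744/124485 - 1511235985153935599/1391042921520*(-1/375396) = 3404744/124485 + 1511235985153935599/522191948566921920 = 131070407689561578575333/4333670981156885014080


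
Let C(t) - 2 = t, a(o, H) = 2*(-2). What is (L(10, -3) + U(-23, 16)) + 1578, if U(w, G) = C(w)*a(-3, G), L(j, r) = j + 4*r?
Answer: 1660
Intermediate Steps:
a(o, H) = -4
C(t) = 2 + t
U(w, G) = -8 - 4*w (U(w, G) = (2 + w)*(-4) = -8 - 4*w)
(L(10, -3) + U(-23, 16)) + 1578 = ((10 + 4*(-3)) + (-8 - 4*(-23))) + 1578 = ((10 - 12) + (-8 + 92)) + 1578 = (-2 + 84) + 1578 = 82 + 1578 = 1660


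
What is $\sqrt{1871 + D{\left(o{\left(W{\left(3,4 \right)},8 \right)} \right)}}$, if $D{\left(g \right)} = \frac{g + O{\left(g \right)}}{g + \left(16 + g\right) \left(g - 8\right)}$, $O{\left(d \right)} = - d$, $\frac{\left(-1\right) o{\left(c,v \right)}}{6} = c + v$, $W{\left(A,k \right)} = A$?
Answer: $\sqrt{1871} \approx 43.255$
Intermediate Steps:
$o{\left(c,v \right)} = - 6 c - 6 v$ ($o{\left(c,v \right)} = - 6 \left(c + v\right) = - 6 c - 6 v$)
$D{\left(g \right)} = 0$ ($D{\left(g \right)} = \frac{g - g}{g + \left(16 + g\right) \left(g - 8\right)} = \frac{0}{g + \left(16 + g\right) \left(-8 + g\right)} = \frac{0}{g + \left(-8 + g\right) \left(16 + g\right)} = 0$)
$\sqrt{1871 + D{\left(o{\left(W{\left(3,4 \right)},8 \right)} \right)}} = \sqrt{1871 + 0} = \sqrt{1871}$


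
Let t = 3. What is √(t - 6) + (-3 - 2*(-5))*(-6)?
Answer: -42 + I*√3 ≈ -42.0 + 1.732*I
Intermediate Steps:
√(t - 6) + (-3 - 2*(-5))*(-6) = √(3 - 6) + (-3 - 2*(-5))*(-6) = √(-3) + (-3 + 10)*(-6) = I*√3 + 7*(-6) = I*√3 - 42 = -42 + I*√3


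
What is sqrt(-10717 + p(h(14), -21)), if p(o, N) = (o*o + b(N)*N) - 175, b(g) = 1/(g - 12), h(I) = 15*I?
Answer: 7*sqrt(82005)/11 ≈ 182.23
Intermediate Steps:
b(g) = 1/(-12 + g)
p(o, N) = -175 + o**2 + N/(-12 + N) (p(o, N) = (o*o + N/(-12 + N)) - 175 = (o**2 + N/(-12 + N)) - 175 = -175 + o**2 + N/(-12 + N))
sqrt(-10717 + p(h(14), -21)) = sqrt(-10717 + (-21 + (-175 + (15*14)**2)*(-12 - 21))/(-12 - 21)) = sqrt(-10717 + (-21 + (-175 + 210**2)*(-33))/(-33)) = sqrt(-10717 - (-21 + (-175 + 44100)*(-33))/33) = sqrt(-10717 - (-21 + 43925*(-33))/33) = sqrt(-10717 - (-21 - 1449525)/33) = sqrt(-10717 - 1/33*(-1449546)) = sqrt(-10717 + 483182/11) = sqrt(365295/11) = 7*sqrt(82005)/11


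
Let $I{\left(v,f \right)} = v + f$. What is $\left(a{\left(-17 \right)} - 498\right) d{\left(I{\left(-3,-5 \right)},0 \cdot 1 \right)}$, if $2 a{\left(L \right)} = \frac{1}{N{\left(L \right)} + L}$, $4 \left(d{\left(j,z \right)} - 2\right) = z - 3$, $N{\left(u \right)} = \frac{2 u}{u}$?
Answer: $- \frac{14941}{24} \approx -622.54$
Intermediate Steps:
$I{\left(v,f \right)} = f + v$
$N{\left(u \right)} = 2$
$d{\left(j,z \right)} = \frac{5}{4} + \frac{z}{4}$ ($d{\left(j,z \right)} = 2 + \frac{z - 3}{4} = 2 + \frac{-3 + z}{4} = 2 + \left(- \frac{3}{4} + \frac{z}{4}\right) = \frac{5}{4} + \frac{z}{4}$)
$a{\left(L \right)} = \frac{1}{2 \left(2 + L\right)}$
$\left(a{\left(-17 \right)} - 498\right) d{\left(I{\left(-3,-5 \right)},0 \cdot 1 \right)} = \left(\frac{1}{2 \left(2 - 17\right)} - 498\right) \left(\frac{5}{4} + \frac{0 \cdot 1}{4}\right) = \left(\frac{1}{2 \left(-15\right)} - 498\right) \left(\frac{5}{4} + \frac{1}{4} \cdot 0\right) = \left(\frac{1}{2} \left(- \frac{1}{15}\right) - 498\right) \left(\frac{5}{4} + 0\right) = \left(- \frac{1}{30} - 498\right) \frac{5}{4} = \left(- \frac{14941}{30}\right) \frac{5}{4} = - \frac{14941}{24}$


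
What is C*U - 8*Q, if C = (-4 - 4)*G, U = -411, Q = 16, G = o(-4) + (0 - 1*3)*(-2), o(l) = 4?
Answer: 32752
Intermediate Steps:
G = 10 (G = 4 + (0 - 1*3)*(-2) = 4 + (0 - 3)*(-2) = 4 - 3*(-2) = 4 + 6 = 10)
C = -80 (C = (-4 - 4)*10 = -8*10 = -80)
C*U - 8*Q = -80*(-411) - 8*16 = 32880 - 128 = 32752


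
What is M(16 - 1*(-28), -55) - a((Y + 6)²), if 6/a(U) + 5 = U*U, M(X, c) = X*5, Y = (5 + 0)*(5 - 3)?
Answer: 14416814/65531 ≈ 220.00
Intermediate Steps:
Y = 10 (Y = 5*2 = 10)
M(X, c) = 5*X
a(U) = 6/(-5 + U²) (a(U) = 6/(-5 + U*U) = 6/(-5 + U²))
M(16 - 1*(-28), -55) - a((Y + 6)²) = 5*(16 - 1*(-28)) - 6/(-5 + ((10 + 6)²)²) = 5*(16 + 28) - 6/(-5 + (16²)²) = 5*44 - 6/(-5 + 256²) = 220 - 6/(-5 + 65536) = 220 - 6/65531 = 14416814/65531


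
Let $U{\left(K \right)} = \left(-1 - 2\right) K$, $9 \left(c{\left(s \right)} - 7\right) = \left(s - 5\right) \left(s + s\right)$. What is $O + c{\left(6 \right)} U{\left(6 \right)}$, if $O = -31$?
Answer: $-181$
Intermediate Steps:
$c{\left(s \right)} = 7 + \frac{2 s \left(-5 + s\right)}{9}$ ($c{\left(s \right)} = 7 + \frac{\left(s - 5\right) \left(s + s\right)}{9} = 7 + \frac{\left(-5 + s\right) 2 s}{9} = 7 + \frac{2 s \left(-5 + s\right)}{9}$)
$U{\left(K \right)} = - 3 K$
$O + c{\left(6 \right)} U{\left(6 \right)} = -31 + \left(7 - \frac{20}{3} + \frac{2 \cdot 6^{2}}{9}\right) \left(\left(-3\right) 6\right) = -31 + \left(7 - \frac{20}{3} + \frac{2}{9} \cdot 36\right) \left(-18\right) = -31 + \left(7 - \frac{20}{3} + 8\right) \left(-18\right) = -31 + \frac{25}{3} \left(-18\right) = -31 - 150 = -181$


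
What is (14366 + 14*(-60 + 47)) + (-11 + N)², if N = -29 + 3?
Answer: 15553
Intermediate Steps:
N = -26
(14366 + 14*(-60 + 47)) + (-11 + N)² = (14366 + 14*(-60 + 47)) + (-11 - 26)² = (14366 + 14*(-13)) + (-37)² = (14366 - 182) + 1369 = 14184 + 1369 = 15553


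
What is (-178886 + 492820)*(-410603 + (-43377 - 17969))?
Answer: -148160837366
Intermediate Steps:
(-178886 + 492820)*(-410603 + (-43377 - 17969)) = 313934*(-410603 - 61346) = 313934*(-471949) = -148160837366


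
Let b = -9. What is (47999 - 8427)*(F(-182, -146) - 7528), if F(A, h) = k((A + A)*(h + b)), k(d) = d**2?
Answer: 125965941482784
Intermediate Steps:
F(A, h) = 4*A**2*(-9 + h)**2 (F(A, h) = ((A + A)*(h - 9))**2 = ((2*A)*(-9 + h))**2 = (2*A*(-9 + h))**2 = 4*A**2*(-9 + h)**2)
(47999 - 8427)*(F(-182, -146) - 7528) = (47999 - 8427)*(4*(-182)**2*(-9 - 146)**2 - 7528) = 39572*(4*33124*(-155)**2 - 7528) = 39572*(4*33124*24025 - 7528) = 39572*(3183216400 - 7528) = 39572*3183208872 = 125965941482784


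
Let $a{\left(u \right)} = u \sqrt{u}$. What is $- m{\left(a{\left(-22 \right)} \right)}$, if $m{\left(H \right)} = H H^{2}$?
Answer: $- 234256 i \sqrt{22} \approx - 1.0988 \cdot 10^{6} i$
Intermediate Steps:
$a{\left(u \right)} = u^{\frac{3}{2}}$
$m{\left(H \right)} = H^{3}$
$- m{\left(a{\left(-22 \right)} \right)} = - \left(\left(-22\right)^{\frac{3}{2}}\right)^{3} = - \left(- 22 i \sqrt{22}\right)^{3} = - 234256 i \sqrt{22}$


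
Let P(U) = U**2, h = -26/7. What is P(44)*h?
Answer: -50336/7 ≈ -7190.9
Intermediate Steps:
h = -26/7 (h = -26*1/7 = -26/7 ≈ -3.7143)
P(44)*h = 44**2*(-26/7) = 1936*(-26/7) = -50336/7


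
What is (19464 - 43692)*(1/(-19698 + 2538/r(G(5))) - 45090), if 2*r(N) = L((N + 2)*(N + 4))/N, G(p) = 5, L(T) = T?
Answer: 24591928573986/22511 ≈ 1.0924e+9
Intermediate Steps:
r(N) = (2 + N)*(4 + N)/(2*N) (r(N) = (((N + 2)*(N + 4))/N)/2 = (((2 + N)*(4 + N))/N)/2 = ((2 + N)*(4 + N)/N)/2 = (2 + N)*(4 + N)/(2*N))
(19464 - 43692)*(1/(-19698 + 2538/r(G(5))) - 45090) = (19464 - 43692)*(1/(-19698 + 2538/(3 + (½)*5 + 4/5)) - 45090) = -24228*(1/(-19698 + 2538/(3 + 5/2 + 4*(⅕))) - 45090) = -24228*(1/(-19698 + 2538/(3 + 5/2 + ⅘)) - 45090) = -24228*(1/(-19698 + 2538/(63/10)) - 45090) = -24228*(1/(-19698 + 2538*(10/63)) - 45090) = -24228*(1/(-19698 + 2820/7) - 45090) = -24228*(1/(-135066/7) - 45090) = -24228*(-7/135066 - 45090) = -24228*(-6090125947/135066) = 24591928573986/22511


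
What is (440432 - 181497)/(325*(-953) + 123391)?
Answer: -258935/186334 ≈ -1.3896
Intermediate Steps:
(440432 - 181497)/(325*(-953) + 123391) = 258935/(-309725 + 123391) = 258935/(-186334) = 258935*(-1/186334) = -258935/186334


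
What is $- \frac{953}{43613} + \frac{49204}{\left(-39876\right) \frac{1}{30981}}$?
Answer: $- \frac{5540268405570}{144925999} \approx -38228.0$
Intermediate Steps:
$- \frac{953}{43613} + \frac{49204}{\left(-39876\right) \frac{1}{30981}} = \left(-953\right) \frac{1}{43613} + \frac{49204}{\left(-39876\right) \frac{1}{30981}} = - \frac{953}{43613} + \frac{49204}{- \frac{13292}{10327}} = - \frac{953}{43613} + 49204 \left(- \frac{10327}{13292}\right) = - \frac{953}{43613} - \frac{127032427}{3323} = - \frac{5540268405570}{144925999}$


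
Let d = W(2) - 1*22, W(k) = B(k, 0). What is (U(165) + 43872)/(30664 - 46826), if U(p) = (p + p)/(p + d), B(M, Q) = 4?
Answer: -1074919/395969 ≈ -2.7147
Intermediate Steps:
W(k) = 4
d = -18 (d = 4 - 1*22 = 4 - 22 = -18)
U(p) = 2*p/(-18 + p) (U(p) = (p + p)/(p - 18) = (2*p)/(-18 + p) = 2*p/(-18 + p))
(U(165) + 43872)/(30664 - 46826) = (2*165/(-18 + 165) + 43872)/(30664 - 46826) = (2*165/147 + 43872)/(-16162) = (2*165*(1/147) + 43872)*(-1/16162) = (110/49 + 43872)*(-1/16162) = (2149838/49)*(-1/16162) = -1074919/395969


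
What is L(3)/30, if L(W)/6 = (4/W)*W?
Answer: ⅘ ≈ 0.80000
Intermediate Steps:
L(W) = 24 (L(W) = 6*((4/W)*W) = 6*4 = 24)
L(3)/30 = 24/30 = 24*(1/30) = ⅘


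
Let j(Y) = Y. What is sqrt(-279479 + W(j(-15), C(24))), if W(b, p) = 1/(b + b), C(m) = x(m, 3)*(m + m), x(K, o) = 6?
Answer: I*sqrt(251531130)/30 ≈ 528.66*I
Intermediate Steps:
C(m) = 12*m (C(m) = 6*(m + m) = 6*(2*m) = 12*m)
W(b, p) = 1/(2*b)
sqrt(-279479 + W(j(-15), C(24))) = sqrt(-279479 + (1/2)/(-15)) = sqrt(-279479 + (1/2)*(-1/15)) = sqrt(-279479 - 1/30) = sqrt(-8384371/30) = I*sqrt(251531130)/30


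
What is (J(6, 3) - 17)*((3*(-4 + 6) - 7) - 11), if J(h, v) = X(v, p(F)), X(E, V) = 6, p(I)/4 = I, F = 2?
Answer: 132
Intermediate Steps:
p(I) = 4*I
J(h, v) = 6
(J(6, 3) - 17)*((3*(-4 + 6) - 7) - 11) = (6 - 17)*((3*(-4 + 6) - 7) - 11) = -11*((3*2 - 7) - 11) = -11*((6 - 7) - 11) = -11*(-1 - 11) = -11*(-12) = 132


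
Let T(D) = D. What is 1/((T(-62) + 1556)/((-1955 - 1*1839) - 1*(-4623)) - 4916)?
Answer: -829/4073870 ≈ -0.00020349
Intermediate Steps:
1/((T(-62) + 1556)/((-1955 - 1*1839) - 1*(-4623)) - 4916) = 1/((-62 + 1556)/((-1955 - 1*1839) - 1*(-4623)) - 4916) = 1/(1494/((-1955 - 1839) + 4623) - 4916) = 1/(1494/(-3794 + 4623) - 4916) = 1/(1494/829 - 4916) = 1/(-4073870/829) = -829/4073870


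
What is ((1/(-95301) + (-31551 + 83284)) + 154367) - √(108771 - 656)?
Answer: 19641536099/95301 - √108115 ≈ 2.0577e+5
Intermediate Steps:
((1/(-95301) + (-31551 + 83284)) + 154367) - √(108771 - 656) = ((-1/95301 + 51733) + 154367) - √108115 = (4930206632/95301 + 154367) - √108115 = 19641536099/95301 - √108115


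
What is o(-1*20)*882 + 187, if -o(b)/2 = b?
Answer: 35467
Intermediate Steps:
o(b) = -2*b
o(-1*20)*882 + 187 = -(-2)*20*882 + 187 = -2*(-20)*882 + 187 = 40*882 + 187 = 35280 + 187 = 35467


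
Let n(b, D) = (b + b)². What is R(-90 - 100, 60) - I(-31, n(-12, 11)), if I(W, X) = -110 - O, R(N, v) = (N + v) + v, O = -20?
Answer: 20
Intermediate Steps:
n(b, D) = 4*b² (n(b, D) = (2*b)² = 4*b²)
R(N, v) = N + 2*v
I(W, X) = -90 (I(W, X) = -110 - 1*(-20) = -110 + 20 = -90)
R(-90 - 100, 60) - I(-31, n(-12, 11)) = ((-90 - 100) + 2*60) - 1*(-90) = (-190 + 120) + 90 = -70 + 90 = 20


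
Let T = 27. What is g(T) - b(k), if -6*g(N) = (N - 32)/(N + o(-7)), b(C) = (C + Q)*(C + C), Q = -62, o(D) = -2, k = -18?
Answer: -86399/30 ≈ -2880.0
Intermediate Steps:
b(C) = 2*C*(-62 + C) (b(C) = (C - 62)*(C + C) = (-62 + C)*(2*C) = 2*C*(-62 + C))
g(N) = -(-32 + N)/(6*(-2 + N)) (g(N) = -(N - 32)/(6*(N - 2)) = -(-32 + N)/(6*(-2 + N)))
g(T) - b(k) = (32 - 1*27)/(6*(-2 + 27)) - 2*(-18)*(-62 - 18) = (1/6)*(32 - 27)/25 - 2*(-18)*(-80) = (1/6)*(1/25)*5 - 1*2880 = 1/30 - 2880 = -86399/30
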